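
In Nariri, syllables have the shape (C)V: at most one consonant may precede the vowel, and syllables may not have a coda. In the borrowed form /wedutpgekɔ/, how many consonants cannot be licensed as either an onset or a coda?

Under (C)V, the unsyllabifiable consonants are /t/, /p/ (no codas are permitted; onsets are limited to one consonant).

2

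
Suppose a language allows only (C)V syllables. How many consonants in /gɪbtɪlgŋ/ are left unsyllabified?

4

Syllabifying with onset maximization leaves /b/, /l/, /g/, /ŋ/ stranded (no codas are permitted; onsets are limited to one consonant).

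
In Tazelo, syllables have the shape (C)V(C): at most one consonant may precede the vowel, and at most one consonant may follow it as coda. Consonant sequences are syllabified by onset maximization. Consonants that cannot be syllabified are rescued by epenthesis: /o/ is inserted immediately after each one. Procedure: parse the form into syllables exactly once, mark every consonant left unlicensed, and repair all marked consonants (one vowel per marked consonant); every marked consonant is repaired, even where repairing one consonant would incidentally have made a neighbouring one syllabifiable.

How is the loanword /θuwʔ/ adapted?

Syllabifying with onset maximization leaves /ʔ/ stranded (at most one coda consonant is licensed; onsets are limited to one consonant).
Epenthesis after each stranded consonant: /ʔ/ → /ʔo/.

θuwʔo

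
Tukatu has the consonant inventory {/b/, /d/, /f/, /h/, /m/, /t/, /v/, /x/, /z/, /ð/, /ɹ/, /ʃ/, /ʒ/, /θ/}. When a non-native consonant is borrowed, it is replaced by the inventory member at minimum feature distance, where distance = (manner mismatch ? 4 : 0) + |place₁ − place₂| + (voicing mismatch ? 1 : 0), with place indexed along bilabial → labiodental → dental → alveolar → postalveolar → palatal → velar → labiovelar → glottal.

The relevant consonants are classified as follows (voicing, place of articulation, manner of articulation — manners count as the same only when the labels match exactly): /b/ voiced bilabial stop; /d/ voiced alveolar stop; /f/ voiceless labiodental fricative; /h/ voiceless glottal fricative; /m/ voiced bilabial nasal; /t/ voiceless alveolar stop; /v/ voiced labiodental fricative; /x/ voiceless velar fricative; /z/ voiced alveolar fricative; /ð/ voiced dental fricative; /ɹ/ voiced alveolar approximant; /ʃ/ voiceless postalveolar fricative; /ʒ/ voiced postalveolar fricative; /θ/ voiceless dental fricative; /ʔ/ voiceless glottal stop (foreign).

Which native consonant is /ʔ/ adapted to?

/h/ is closest: manner differs (stop→fricative, +4), place distance 0 (glottal→glottal), same voicing; total 4. Next closest is /t/ at distance 5.

h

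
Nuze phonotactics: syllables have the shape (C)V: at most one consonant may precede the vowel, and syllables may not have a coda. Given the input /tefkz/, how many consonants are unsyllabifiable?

3

The consonants /f/, /k/, /z/ cannot be parsed into a legal (C)V syllable (no codas are permitted; onsets are limited to one consonant).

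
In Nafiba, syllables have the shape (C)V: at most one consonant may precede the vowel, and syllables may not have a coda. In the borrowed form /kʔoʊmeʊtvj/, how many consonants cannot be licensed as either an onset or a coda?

4

Under (C)V, the unsyllabifiable consonants are /k/, /t/, /v/, /j/ (no codas are permitted; onsets are limited to one consonant).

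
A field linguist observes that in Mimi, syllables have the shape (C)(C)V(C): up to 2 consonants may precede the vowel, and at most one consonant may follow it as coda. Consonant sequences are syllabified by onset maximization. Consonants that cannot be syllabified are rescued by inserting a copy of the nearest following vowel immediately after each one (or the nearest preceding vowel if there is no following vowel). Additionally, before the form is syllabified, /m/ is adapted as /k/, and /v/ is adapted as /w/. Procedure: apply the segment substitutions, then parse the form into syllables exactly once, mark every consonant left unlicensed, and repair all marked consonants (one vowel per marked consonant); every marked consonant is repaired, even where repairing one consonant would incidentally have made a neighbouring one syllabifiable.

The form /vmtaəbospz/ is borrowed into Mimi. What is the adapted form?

Substitution: /v/ → /w/, /m/ → /k/, giving /wktaəbospz/.
Under (C)(C)V(C), the unsyllabifiable consonants are /w/, /p/, /z/ (at most one coda consonant is licensed; onsets may contain at most 2 consonants).
Epenthesis after each stranded consonant: /w/ → /wa/, /p/ → /po/, /z/ → /zo/.

waktaəbospozo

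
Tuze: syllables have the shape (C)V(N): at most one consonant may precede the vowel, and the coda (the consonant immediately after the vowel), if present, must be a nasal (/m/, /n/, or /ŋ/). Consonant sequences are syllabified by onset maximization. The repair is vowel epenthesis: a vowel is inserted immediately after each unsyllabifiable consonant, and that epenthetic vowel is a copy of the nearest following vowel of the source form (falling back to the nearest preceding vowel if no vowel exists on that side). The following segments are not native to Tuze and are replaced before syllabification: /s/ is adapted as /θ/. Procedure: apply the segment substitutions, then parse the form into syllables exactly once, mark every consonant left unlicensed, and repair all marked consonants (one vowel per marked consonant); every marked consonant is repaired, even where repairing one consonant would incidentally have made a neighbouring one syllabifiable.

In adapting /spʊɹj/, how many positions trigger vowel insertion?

After substitution the input is /θpʊɹj/.
The unsyllabifiable consonants are /θ/, /ɹ/, /j/; each receives one epenthetic vowel.

3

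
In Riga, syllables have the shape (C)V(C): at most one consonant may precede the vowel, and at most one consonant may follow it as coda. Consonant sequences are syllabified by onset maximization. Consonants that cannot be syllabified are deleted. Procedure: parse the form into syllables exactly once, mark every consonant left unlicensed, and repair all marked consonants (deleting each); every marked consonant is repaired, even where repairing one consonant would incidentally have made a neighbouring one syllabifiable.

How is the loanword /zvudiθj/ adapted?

Syllabifying with onset maximization leaves /z/, /j/ stranded (at most one coda consonant is licensed; onsets are limited to one consonant).
Deletion applies to /z/, /j/.

vudiθ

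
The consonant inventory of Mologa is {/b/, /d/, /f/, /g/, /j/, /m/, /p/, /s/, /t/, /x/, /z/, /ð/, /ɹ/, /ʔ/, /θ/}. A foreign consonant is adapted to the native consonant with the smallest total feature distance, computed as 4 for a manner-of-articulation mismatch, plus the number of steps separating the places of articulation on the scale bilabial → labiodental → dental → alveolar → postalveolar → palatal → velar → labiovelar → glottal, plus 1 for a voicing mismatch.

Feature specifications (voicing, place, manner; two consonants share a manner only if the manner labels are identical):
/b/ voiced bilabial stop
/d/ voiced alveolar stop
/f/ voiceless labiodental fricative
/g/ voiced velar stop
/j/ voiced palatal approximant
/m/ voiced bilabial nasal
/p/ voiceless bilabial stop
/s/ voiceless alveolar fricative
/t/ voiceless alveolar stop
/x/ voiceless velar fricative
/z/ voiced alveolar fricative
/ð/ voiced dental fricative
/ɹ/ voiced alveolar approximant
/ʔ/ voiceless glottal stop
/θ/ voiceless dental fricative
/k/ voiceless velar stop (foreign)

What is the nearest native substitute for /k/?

/g/ is closest: same manner (stop), place distance 0 (velar→velar), voicing differs (+1); total 1. Next closest is /ʔ/ at distance 2.

g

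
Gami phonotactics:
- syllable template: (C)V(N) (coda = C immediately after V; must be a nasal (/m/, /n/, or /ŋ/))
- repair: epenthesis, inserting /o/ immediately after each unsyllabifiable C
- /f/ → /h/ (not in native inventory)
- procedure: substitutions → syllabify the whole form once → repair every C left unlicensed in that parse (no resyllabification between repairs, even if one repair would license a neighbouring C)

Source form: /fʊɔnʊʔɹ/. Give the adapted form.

hʊɔnʊʔoɹo

Substitution: /f/ → /h/, giving /hʊɔnʊʔɹ/.
Under (C)V(N), the unsyllabifiable consonants are /ʔ/, /ɹ/ (only a nasal (/m/, /n/, or /ŋ/) is licensed in coda position; onsets are limited to one consonant).
Epenthesis after each stranded consonant: /ʔ/ → /ʔo/, /ɹ/ → /ɹo/.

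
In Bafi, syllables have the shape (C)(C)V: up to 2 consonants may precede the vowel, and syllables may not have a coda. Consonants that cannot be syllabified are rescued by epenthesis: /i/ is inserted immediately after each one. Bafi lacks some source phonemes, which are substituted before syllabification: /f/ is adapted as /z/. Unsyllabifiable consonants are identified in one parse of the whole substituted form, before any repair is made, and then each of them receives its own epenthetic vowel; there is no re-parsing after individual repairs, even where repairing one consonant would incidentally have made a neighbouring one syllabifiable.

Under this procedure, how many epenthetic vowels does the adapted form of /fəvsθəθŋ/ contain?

After substitution the input is /zəvsθəθŋ/.
The unsyllabifiable consonants are /v/, /θ/, /ŋ/; each receives one epenthetic vowel.

3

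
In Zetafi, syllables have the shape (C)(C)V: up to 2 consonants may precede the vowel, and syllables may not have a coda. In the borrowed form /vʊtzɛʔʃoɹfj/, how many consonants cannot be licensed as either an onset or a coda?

Syllabifying with onset maximization leaves /ɹ/, /f/, /j/ stranded (no codas are permitted; onsets may contain at most 2 consonants).

3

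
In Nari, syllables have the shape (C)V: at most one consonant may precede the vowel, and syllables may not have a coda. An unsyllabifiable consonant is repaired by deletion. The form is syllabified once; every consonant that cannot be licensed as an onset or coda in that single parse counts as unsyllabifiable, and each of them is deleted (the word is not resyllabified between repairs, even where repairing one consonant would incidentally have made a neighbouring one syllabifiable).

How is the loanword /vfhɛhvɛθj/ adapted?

Under (C)V, the unsyllabifiable consonants are /v/, /f/, /h/, /θ/, /j/ (no codas are permitted; onsets are limited to one consonant).
Deleting the stranded consonants removes /v/, /f/, /h/, /θ/, /j/.

hɛvɛ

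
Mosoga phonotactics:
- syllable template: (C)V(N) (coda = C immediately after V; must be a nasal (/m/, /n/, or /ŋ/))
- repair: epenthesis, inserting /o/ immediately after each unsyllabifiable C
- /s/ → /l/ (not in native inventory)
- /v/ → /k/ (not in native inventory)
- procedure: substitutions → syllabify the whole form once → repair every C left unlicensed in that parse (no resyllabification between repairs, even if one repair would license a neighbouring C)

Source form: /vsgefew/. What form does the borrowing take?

Substitution: /v/ → /k/, /s/ → /l/, giving /klgefew/.
Under (C)V(N), the unsyllabifiable consonants are /k/, /l/, /w/ (only a nasal (/m/, /n/, or /ŋ/) is licensed in coda position; onsets are limited to one consonant).
Epenthesis after each stranded consonant: /k/ → /ko/, /l/ → /lo/, /w/ → /wo/.

kologefewo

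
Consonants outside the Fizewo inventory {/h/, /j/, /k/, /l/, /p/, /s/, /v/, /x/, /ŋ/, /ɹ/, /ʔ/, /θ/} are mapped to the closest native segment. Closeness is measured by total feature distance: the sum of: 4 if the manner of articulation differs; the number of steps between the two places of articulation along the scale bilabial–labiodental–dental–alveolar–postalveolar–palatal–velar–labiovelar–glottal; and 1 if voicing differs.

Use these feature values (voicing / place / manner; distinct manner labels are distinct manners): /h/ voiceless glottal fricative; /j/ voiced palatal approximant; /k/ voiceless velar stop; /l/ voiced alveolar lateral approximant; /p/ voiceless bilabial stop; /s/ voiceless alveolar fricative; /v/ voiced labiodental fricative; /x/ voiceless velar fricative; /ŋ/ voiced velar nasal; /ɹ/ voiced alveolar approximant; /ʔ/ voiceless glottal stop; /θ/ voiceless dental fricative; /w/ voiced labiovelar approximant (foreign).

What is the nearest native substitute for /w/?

/j/ is closest: same manner (approximant), place distance 2 (labiovelar→palatal), same voicing; total 2. Next closest is /ɹ/ at distance 4.

j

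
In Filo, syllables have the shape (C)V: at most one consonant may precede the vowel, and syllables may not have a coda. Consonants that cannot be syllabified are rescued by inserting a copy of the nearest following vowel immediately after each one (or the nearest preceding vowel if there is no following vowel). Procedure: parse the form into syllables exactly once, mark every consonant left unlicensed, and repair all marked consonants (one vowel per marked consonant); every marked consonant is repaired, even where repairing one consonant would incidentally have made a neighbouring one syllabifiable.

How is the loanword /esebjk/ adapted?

esebejeke

The consonants /b/, /j/, /k/ cannot be parsed into a legal (C)V syllable (no codas are permitted; onsets are limited to one consonant).
Each unlicensed consonant becomes the onset of a new syllable: /b/ → /be/, /j/ → /je/, /k/ → /ke/.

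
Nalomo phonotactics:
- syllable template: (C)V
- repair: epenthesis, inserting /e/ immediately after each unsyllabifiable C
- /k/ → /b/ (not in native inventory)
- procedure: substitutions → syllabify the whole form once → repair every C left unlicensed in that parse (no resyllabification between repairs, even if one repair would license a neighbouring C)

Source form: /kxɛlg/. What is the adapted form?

Substitution: /k/ → /b/, giving /bxɛlg/.
The consonants /b/, /l/, /g/ cannot be parsed into a legal (C)V syllable (no codas are permitted; onsets are limited to one consonant).
Each unlicensed consonant becomes the onset of a new syllable: /b/ → /be/, /l/ → /le/, /g/ → /ge/.

bexɛlege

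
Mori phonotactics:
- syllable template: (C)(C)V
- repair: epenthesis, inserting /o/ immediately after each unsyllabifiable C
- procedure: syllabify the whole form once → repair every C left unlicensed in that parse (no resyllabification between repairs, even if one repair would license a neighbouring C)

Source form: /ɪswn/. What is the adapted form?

Under (C)(C)V, the unsyllabifiable consonants are /s/, /w/, /n/ (no codas are permitted; onsets may contain at most 2 consonants).
Inserting the epenthetic vowel yields /s/ → /so/, /w/ → /wo/, /n/ → /no/.

ɪsowono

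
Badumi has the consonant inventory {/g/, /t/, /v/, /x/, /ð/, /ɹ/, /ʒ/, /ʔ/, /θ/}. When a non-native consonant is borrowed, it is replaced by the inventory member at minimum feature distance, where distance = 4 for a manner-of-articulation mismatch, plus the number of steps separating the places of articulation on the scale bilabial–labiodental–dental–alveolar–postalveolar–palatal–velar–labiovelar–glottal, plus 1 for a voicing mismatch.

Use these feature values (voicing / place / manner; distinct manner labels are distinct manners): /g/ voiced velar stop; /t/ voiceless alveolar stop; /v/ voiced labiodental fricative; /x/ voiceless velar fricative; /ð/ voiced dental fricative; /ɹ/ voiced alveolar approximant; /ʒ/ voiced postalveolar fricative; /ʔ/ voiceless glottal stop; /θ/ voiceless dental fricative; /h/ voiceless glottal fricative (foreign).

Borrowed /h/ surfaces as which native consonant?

/x/ is closest: same manner (fricative), place distance 2 (glottal→velar), same voicing; total 2. Next closest is /ʔ/ at distance 4.

x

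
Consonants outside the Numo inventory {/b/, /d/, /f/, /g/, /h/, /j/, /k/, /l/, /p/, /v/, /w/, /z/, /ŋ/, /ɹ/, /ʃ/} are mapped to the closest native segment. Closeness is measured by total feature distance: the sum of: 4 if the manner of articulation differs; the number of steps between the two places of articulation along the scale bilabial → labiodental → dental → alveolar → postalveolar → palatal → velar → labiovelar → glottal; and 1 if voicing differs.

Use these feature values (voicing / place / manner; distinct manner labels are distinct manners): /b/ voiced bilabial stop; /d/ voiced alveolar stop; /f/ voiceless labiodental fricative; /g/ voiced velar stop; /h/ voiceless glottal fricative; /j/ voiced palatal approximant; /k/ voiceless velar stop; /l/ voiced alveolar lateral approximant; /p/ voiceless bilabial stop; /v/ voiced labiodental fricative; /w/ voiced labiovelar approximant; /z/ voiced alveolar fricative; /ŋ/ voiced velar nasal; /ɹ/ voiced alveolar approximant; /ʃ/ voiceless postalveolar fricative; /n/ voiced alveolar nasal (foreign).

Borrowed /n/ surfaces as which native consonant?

ŋ

/ŋ/ is closest: same manner (nasal), place distance 3 (alveolar→velar), same voicing; total 3. Next closest is /d/ at distance 4.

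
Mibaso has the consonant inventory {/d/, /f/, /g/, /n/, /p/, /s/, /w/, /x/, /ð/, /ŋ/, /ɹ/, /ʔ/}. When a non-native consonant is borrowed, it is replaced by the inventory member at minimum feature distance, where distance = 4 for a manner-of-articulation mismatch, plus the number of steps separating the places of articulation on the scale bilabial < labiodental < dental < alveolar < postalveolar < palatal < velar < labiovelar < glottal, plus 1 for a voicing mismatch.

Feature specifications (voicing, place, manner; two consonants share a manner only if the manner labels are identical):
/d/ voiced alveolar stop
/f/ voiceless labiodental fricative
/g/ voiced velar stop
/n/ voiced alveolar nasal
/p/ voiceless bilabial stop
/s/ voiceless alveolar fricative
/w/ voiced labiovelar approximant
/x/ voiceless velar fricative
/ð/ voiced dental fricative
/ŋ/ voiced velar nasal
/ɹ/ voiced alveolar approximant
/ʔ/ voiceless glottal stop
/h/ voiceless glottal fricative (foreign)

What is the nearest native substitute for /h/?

x

/x/ is closest: same manner (fricative), place distance 2 (glottal→velar), same voicing; total 2. Next closest is /ʔ/ at distance 4.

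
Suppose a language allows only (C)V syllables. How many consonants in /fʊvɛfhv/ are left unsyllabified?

3

Syllabifying with onset maximization leaves /f/, /h/, /v/ stranded (no codas are permitted; onsets are limited to one consonant).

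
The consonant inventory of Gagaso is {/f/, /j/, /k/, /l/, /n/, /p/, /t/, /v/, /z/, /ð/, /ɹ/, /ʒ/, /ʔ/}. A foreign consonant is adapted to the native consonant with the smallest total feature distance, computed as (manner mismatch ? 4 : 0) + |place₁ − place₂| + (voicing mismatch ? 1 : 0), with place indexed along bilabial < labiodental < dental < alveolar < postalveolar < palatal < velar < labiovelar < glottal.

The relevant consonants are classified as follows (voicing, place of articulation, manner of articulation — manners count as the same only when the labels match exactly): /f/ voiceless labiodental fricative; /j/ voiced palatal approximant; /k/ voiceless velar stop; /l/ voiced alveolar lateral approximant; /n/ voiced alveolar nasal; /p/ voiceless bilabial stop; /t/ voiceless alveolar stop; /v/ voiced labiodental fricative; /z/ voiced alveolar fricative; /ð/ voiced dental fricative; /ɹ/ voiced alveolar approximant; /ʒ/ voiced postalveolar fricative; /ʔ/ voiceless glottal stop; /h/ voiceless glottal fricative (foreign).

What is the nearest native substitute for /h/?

/ʔ/ is closest: manner differs (fricative→stop, +4), place distance 0 (glottal→glottal), same voicing; total 4. Next closest is /ʒ/ at distance 5.

ʔ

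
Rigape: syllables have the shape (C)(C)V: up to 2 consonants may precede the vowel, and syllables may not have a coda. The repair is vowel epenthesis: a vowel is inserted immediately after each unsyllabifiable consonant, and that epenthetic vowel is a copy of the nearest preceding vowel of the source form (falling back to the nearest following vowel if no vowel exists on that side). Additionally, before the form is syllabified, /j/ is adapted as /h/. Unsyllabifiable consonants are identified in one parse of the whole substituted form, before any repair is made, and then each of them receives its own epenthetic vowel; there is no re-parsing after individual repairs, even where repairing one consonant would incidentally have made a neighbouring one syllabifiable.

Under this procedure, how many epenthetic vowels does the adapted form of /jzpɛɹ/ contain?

2

After substitution the input is /hzpɛɹ/.
The unsyllabifiable consonants are /h/, /ɹ/; each receives one epenthetic vowel.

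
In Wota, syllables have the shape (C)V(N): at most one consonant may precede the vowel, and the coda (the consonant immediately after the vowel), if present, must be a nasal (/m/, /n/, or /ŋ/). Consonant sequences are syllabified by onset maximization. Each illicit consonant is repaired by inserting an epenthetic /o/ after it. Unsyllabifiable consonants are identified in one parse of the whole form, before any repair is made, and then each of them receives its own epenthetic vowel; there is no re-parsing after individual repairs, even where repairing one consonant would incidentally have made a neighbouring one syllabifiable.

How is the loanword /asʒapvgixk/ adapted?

The consonants /s/, /p/, /v/, /x/, /k/ cannot be parsed into a legal (C)V(N) syllable (only a nasal (/m/, /n/, or /ŋ/) is licensed in coda position; onsets are limited to one consonant).
Epenthesis after each stranded consonant: /s/ → /so/, /p/ → /po/, /v/ → /vo/, /x/ → /xo/, /k/ → /ko/.

asoʒapovogixoko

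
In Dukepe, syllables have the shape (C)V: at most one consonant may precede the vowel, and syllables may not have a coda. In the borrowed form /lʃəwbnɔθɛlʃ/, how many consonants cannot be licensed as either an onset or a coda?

5

Syllabifying with onset maximization leaves /l/, /w/, /b/, /l/, /ʃ/ stranded (no codas are permitted; onsets are limited to one consonant).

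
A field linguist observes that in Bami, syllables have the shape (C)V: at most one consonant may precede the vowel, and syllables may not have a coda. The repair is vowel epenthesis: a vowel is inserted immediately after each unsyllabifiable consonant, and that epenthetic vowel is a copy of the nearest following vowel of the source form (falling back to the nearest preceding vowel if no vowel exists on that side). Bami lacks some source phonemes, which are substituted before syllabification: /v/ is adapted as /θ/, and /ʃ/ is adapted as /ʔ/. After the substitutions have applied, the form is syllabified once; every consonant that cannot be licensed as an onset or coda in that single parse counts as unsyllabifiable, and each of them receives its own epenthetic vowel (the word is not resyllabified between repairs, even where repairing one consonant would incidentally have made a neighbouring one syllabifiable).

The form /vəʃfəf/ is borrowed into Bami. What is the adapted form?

θəʔəfəfə

Substitution: /v/ → /θ/, /ʃ/ → /ʔ/, giving /θəʔfəf/.
Syllabifying with onset maximization leaves /ʔ/, /f/ stranded (no codas are permitted; onsets are limited to one consonant).
Each unlicensed consonant becomes the onset of a new syllable: /ʔ/ → /ʔə/, /f/ → /fə/.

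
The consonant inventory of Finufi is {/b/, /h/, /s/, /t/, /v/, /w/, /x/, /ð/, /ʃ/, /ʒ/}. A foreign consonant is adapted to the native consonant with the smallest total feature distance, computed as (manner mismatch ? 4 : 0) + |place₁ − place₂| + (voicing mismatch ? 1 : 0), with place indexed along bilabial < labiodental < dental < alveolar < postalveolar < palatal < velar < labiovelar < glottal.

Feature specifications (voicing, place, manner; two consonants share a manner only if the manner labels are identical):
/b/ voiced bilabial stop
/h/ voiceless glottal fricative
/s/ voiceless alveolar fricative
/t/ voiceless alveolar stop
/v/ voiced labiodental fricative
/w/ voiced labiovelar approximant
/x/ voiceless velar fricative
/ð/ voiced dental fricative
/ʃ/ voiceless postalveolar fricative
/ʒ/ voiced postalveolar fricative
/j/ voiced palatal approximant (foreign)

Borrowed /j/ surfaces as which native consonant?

/w/ is closest: same manner (approximant), place distance 2 (palatal→labiovelar), same voicing; total 2. Next closest is /ʒ/ at distance 5.

w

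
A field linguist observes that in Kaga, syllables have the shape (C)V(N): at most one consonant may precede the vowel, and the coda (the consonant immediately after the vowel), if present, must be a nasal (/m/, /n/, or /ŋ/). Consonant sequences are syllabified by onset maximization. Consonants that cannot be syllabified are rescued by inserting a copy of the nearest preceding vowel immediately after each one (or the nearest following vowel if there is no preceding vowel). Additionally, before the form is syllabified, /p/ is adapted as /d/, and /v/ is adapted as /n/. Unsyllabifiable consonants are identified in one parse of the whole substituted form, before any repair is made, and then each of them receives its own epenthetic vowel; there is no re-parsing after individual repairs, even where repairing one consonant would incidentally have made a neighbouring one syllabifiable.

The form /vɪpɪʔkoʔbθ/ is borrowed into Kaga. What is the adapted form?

nɪdɪʔɪkoʔoboθo

Substitution: /v/ → /n/, /p/ → /d/, giving /nɪdɪʔkoʔbθ/.
Under (C)V(N), the unsyllabifiable consonants are /ʔ/, /ʔ/, /b/, /θ/ (only a nasal (/m/, /n/, or /ŋ/) is licensed in coda position; onsets are limited to one consonant).
Epenthesis after each stranded consonant: /ʔ/ → /ʔɪ/, /ʔ/ → /ʔo/, /b/ → /bo/, /θ/ → /θo/.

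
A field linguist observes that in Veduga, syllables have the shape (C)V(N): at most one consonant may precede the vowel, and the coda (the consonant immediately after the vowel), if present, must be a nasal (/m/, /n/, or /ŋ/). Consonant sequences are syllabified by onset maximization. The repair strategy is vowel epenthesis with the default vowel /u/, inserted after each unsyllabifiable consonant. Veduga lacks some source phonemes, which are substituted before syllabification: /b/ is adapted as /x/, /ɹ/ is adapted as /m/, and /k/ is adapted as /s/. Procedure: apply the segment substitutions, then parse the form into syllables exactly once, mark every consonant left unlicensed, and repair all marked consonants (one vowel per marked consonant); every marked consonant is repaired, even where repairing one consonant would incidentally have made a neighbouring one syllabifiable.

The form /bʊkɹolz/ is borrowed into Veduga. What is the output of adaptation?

xʊsumoluzu

Substitution: /b/ → /x/, /k/ → /s/, /ɹ/ → /m/, giving /xʊsmolz/.
Syllabifying with onset maximization leaves /s/, /l/, /z/ stranded (only a nasal (/m/, /n/, or /ŋ/) is licensed in coda position; onsets are limited to one consonant).
Epenthesis after each stranded consonant: /s/ → /su/, /l/ → /lu/, /z/ → /zu/.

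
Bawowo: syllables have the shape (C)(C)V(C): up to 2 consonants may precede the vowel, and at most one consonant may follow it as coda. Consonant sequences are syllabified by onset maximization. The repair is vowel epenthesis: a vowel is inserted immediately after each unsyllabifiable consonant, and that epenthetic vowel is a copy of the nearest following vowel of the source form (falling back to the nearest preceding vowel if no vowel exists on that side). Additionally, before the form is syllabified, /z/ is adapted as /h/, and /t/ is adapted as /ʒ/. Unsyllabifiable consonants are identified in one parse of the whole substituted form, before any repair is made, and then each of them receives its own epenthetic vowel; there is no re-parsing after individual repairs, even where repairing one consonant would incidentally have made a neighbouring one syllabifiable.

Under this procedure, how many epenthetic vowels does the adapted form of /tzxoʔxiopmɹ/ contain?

After substitution the input is /ʒhxoʔxiopmɹ/.
The unsyllabifiable consonants are /ʒ/, /m/, /ɹ/; each receives one epenthetic vowel.

3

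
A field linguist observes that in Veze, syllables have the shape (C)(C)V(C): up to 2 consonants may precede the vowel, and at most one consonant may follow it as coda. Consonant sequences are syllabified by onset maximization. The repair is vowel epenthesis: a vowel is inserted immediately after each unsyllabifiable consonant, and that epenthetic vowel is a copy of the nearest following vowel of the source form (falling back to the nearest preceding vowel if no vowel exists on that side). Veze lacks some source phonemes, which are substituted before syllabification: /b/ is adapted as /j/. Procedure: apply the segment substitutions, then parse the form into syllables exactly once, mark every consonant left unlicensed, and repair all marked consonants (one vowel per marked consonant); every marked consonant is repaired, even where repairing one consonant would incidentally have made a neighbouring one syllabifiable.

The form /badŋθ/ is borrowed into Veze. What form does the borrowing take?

jadŋaθa

Substitution: /b/ → /j/, giving /jadŋθ/.
The consonants /ŋ/, /θ/ cannot be parsed into a legal (C)(C)V(C) syllable (at most one coda consonant is licensed; onsets may contain at most 2 consonants).
Each unlicensed consonant becomes the onset of a new syllable: /ŋ/ → /ŋa/, /θ/ → /θa/.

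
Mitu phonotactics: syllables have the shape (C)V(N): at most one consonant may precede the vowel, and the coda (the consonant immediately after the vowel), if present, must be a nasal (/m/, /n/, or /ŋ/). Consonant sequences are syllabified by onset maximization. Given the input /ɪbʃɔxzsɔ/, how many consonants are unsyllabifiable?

3

Under (C)V(N), the unsyllabifiable consonants are /b/, /x/, /z/ (only a nasal (/m/, /n/, or /ŋ/) is licensed in coda position; onsets are limited to one consonant).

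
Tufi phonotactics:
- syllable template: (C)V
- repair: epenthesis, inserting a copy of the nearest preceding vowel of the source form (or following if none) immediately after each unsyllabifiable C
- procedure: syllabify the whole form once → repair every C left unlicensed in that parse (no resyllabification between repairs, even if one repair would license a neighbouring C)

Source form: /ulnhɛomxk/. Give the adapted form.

Syllabifying with onset maximization leaves /l/, /n/, /m/, /x/, /k/ stranded (no codas are permitted; onsets are limited to one consonant).
Inserting the epenthetic vowel yields /l/ → /lu/, /n/ → /nu/, /m/ → /mo/, /x/ → /xo/, /k/ → /ko/.

ulunuhɛomoxoko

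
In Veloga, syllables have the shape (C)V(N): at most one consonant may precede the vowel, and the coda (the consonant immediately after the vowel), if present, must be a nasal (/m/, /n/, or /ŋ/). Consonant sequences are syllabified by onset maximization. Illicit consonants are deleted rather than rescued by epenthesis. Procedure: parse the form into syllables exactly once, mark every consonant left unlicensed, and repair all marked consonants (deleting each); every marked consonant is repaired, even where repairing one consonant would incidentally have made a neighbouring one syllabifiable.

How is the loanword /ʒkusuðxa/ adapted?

Syllabifying with onset maximization leaves /ʒ/, /ð/ stranded (only a nasal (/m/, /n/, or /ŋ/) is licensed in coda position; onsets are limited to one consonant).
Deletion applies to /ʒ/, /ð/.

kusuxa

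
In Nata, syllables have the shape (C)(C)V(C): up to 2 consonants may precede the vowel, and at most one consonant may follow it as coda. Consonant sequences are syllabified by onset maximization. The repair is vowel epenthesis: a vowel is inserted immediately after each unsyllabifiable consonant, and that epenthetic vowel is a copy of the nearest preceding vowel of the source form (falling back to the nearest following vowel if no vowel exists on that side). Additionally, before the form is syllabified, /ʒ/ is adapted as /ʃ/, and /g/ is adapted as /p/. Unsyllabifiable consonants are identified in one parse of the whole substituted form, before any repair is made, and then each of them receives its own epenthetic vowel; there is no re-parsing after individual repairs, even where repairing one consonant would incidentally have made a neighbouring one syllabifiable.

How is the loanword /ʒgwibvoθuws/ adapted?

ʃipwibvoθuwsu

Substitution: /ʒ/ → /ʃ/, /g/ → /p/, giving /ʃpwibvoθuws/.
Under (C)(C)V(C), the unsyllabifiable consonants are /ʃ/, /s/ (at most one coda consonant is licensed; onsets may contain at most 2 consonants).
Epenthesis after each stranded consonant: /ʃ/ → /ʃi/, /s/ → /su/.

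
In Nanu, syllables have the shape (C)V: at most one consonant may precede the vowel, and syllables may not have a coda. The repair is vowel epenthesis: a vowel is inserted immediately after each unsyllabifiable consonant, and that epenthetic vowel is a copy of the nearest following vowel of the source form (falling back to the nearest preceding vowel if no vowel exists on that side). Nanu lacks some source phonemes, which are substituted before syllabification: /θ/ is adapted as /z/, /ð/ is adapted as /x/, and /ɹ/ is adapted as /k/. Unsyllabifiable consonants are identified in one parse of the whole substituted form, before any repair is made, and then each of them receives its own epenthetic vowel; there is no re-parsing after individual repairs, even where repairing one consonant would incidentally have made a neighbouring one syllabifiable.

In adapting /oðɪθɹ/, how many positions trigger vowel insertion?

2

After substitution the input is /oxɪzk/.
The unsyllabifiable consonants are /z/, /k/; each receives one epenthetic vowel.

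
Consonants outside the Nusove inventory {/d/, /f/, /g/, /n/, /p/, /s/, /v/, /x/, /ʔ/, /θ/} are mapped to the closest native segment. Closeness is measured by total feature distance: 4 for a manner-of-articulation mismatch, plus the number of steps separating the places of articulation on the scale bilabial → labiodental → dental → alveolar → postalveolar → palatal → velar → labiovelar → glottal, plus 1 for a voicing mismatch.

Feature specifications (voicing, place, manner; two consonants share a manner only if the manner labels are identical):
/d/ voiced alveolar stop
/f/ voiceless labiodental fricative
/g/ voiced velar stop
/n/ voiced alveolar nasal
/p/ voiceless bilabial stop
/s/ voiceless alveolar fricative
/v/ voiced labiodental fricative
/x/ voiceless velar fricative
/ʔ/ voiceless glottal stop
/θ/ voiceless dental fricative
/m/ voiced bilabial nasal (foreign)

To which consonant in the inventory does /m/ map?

/n/ is closest: same manner (nasal), place distance 3 (bilabial→alveolar), same voicing; total 3. Next closest is /p/ at distance 5.

n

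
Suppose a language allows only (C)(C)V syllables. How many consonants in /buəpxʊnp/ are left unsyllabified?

The consonants /n/, /p/ cannot be parsed into a legal (C)(C)V syllable (no codas are permitted; onsets may contain at most 2 consonants).

2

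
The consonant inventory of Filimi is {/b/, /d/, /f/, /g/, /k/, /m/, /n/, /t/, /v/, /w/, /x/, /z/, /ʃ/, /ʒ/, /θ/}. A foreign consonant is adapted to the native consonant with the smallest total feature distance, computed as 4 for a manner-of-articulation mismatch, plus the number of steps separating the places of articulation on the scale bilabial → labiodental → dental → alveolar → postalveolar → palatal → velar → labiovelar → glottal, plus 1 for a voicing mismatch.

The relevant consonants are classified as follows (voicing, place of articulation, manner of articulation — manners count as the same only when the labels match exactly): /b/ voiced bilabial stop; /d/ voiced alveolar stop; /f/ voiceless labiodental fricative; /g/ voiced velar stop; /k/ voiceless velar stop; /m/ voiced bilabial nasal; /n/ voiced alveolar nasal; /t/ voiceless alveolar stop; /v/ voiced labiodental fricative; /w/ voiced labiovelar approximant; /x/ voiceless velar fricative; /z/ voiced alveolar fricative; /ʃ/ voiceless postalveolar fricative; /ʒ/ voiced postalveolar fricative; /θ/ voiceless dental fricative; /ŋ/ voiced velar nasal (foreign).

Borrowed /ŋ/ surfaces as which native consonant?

/n/ is closest: same manner (nasal), place distance 3 (velar→alveolar), same voicing; total 3. Next closest is /g/ at distance 4.

n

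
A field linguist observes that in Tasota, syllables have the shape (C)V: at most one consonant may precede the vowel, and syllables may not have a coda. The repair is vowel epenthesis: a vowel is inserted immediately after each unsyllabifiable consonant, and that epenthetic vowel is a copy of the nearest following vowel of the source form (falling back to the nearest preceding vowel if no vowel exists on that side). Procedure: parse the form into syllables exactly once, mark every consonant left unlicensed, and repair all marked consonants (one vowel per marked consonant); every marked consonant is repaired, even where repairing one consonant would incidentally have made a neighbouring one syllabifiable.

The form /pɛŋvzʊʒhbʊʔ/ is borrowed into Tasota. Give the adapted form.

pɛŋʊvʊzʊʒʊhʊbʊʔʊ

The consonants /ŋ/, /v/, /ʒ/, /h/, /ʔ/ cannot be parsed into a legal (C)V syllable (no codas are permitted; onsets are limited to one consonant).
Inserting the epenthetic vowel yields /ŋ/ → /ŋʊ/, /v/ → /vʊ/, /ʒ/ → /ʒʊ/, /h/ → /hʊ/, /ʔ/ → /ʔʊ/.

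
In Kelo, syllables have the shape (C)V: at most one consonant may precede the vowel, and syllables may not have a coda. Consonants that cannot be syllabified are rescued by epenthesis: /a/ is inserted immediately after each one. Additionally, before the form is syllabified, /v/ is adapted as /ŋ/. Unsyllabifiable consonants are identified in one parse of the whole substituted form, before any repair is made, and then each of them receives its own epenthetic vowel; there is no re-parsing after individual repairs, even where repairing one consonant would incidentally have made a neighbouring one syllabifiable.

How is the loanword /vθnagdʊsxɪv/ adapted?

Substitution: /v/ → /ŋ/, giving /ŋθnagdʊsxɪŋ/.
Syllabifying with onset maximization leaves /ŋ/, /θ/, /g/, /s/, /ŋ/ stranded (no codas are permitted; onsets are limited to one consonant).
Inserting the epenthetic vowel yields /ŋ/ → /ŋa/, /θ/ → /θa/, /g/ → /ga/, /s/ → /sa/, /ŋ/ → /ŋa/.

ŋaθanagadʊsaxɪŋa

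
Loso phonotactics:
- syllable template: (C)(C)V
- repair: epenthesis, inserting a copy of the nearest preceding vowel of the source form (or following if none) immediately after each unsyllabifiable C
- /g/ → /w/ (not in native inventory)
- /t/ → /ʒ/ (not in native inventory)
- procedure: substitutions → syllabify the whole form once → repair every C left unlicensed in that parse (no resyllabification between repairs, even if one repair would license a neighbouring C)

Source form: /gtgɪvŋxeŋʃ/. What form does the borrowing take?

wɪʒwɪvɪŋxeŋeʃe

Substitution: /g/ → /w/, /t/ → /ʒ/, giving /wʒwɪvŋxeŋʃ/.
Syllabifying with onset maximization leaves /w/, /v/, /ŋ/, /ʃ/ stranded (no codas are permitted; onsets may contain at most 2 consonants).
Epenthesis after each stranded consonant: /w/ → /wɪ/, /v/ → /vɪ/, /ŋ/ → /ŋe/, /ʃ/ → /ʃe/.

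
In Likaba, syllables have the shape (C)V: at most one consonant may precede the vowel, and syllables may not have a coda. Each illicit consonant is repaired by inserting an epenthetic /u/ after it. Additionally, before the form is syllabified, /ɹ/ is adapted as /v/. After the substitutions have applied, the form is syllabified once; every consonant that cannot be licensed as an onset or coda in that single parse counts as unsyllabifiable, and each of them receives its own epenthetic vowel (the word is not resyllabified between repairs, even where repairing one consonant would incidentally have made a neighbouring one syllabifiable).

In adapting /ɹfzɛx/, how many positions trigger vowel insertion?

3

After substitution the input is /vfzɛx/.
The unsyllabifiable consonants are /v/, /f/, /x/; each receives one epenthetic vowel.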